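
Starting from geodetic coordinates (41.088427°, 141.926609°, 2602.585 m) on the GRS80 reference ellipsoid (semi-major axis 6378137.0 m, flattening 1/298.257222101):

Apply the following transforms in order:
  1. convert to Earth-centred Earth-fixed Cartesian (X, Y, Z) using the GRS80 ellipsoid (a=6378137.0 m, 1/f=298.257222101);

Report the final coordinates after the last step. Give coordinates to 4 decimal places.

X=-3791340.7613 m, Y=2969948.6362 m, Z=4171540.1336 m

start: φ=41.088427°, λ=141.926609°, h=2602.585 m
→ ECEF (a=6378137.000, f=1/298.257222101): X=-3791340.7613, Y=2969948.6362, Z=4171540.1336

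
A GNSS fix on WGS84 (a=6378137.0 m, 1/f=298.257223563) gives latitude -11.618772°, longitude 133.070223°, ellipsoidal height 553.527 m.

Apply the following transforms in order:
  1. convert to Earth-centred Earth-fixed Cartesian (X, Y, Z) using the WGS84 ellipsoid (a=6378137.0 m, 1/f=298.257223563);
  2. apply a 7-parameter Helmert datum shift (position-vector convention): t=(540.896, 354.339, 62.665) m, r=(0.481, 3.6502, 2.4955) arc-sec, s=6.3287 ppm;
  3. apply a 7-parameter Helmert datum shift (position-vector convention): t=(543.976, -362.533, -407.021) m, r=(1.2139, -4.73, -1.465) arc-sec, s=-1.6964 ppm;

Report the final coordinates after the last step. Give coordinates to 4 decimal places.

start: φ=-11.618772°, λ=133.070223°, h=553.527 m
→ ECEF (a=6378137.000, f=1/298.257223563): X=-4267293.3662, Y=4564882.0732, Z=-1276234.9527
→ Helmert 7p (PV): X=-4266857.2906, Y=4565216.6498, Z=-1276094.2021
→ Helmert 7p (PV): X=-4266244.3888, Y=4564884.1878, Z=-1276570.0374

X=-4266244.3888 m, Y=4564884.1878 m, Z=-1276570.0374 m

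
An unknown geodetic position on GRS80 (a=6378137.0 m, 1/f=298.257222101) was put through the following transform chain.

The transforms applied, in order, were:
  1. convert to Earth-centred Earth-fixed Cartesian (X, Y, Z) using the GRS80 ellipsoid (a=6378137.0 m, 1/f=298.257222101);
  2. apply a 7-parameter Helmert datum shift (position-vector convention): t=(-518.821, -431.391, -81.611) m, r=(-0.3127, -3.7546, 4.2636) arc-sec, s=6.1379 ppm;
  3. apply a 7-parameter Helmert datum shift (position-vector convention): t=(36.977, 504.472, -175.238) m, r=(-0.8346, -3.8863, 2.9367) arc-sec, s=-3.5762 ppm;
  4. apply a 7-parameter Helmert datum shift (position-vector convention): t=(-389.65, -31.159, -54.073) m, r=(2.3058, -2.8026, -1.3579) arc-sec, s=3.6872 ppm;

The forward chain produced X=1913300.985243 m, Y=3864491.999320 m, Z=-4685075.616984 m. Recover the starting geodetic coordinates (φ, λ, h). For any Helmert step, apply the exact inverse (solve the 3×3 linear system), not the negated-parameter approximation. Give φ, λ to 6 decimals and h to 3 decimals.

φ=-47.562252°, λ=63.650518°, h=925.622 m

start: X=1913300.9852, Y=3864491.9993, Z=-4685075.6170 m
→ Helmert⁻¹: X=1913594.4803, Y=3864469.1332, Z=-4685073.4704
→ Helmert⁻¹: X=1913531.0896, Y=3863970.1920, Z=-4684935.4055
→ Helmert⁻¹: X=1914032.7629, Y=3864345.4021, Z=-4684854.0219
→ geod (Bowring, a=6378137.000): φ=-47.56225200°, λ=63.65051800°, h=925.6220 m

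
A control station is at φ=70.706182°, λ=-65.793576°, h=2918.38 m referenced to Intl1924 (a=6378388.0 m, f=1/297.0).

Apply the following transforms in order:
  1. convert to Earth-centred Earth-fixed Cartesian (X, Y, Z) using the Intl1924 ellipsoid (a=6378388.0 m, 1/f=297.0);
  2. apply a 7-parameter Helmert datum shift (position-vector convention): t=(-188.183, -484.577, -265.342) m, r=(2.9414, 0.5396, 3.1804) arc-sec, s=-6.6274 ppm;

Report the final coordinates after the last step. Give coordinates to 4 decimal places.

X=866974.1920 m, Y=-1929401.0347 m, Z=6000090.3712 m

start: φ=70.706182°, λ=-65.793576°, h=2918.380 m
→ ECEF (a=6378388.000, f=1/297.0): X=867122.6835, Y=-1928857.0438, Z=6000425.2547
→ Helmert 7p (PV): X=866974.1920, Y=-1929401.0347, Z=6000090.3712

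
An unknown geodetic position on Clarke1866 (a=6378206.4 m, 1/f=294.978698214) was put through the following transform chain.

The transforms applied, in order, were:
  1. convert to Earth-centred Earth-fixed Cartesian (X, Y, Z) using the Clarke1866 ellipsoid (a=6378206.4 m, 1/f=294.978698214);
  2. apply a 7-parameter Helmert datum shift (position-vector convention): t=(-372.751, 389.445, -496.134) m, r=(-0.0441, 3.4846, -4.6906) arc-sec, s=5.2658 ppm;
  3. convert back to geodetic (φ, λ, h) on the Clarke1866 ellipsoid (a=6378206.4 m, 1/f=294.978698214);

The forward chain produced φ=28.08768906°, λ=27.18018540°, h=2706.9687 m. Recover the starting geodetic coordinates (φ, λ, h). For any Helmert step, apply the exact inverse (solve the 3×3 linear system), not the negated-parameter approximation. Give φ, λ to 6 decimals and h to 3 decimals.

φ=28.091855°, λ=27.176462°, h=3042.877 m

start: φ=28.087689°, λ=27.180185°, h=2706.969 m
→ ECEF (a=6378206.400, f=1/294.978698214): X=5011548.1490, Y=2573395.3806, Z=2986190.3865
→ Helmert⁻¹: X=5011785.5365, Y=2573105.7195, Z=2986756.0116
→ geod (Bowring, a=6378206.400): φ=28.09185500°, λ=27.17646200°, h=3042.8770 m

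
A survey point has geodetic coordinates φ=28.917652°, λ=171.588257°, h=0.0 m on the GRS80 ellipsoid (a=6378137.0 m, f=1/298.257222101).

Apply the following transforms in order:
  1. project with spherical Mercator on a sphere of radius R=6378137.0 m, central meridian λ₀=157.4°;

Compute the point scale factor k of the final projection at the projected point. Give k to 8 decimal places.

1.14244509

start: φ=28.917652°, λ=171.588257°, h=0.000 m
→ into merc (λ₀=157.4°): φ=28.91765200°, λ−λ₀=14.18825700°
scale k = 1.14244509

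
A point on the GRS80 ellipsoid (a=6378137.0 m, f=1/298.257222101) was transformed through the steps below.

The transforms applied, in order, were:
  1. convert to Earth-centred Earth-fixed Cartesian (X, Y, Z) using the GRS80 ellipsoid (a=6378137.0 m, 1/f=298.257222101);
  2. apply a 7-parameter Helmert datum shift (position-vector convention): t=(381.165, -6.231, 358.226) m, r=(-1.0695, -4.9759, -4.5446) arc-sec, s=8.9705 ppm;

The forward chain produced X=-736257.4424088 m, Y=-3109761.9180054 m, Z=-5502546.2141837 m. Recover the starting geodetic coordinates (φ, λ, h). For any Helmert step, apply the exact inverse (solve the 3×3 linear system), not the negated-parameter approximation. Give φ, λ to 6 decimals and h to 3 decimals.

start: X=-736257.4424, Y=-3109761.9180, Z=-5502546.2142 m
→ Helmert⁻¹: X=-736696.2336, Y=-3109715.4900, Z=-5502853.4290
→ geod (Bowring, a=6378137.000): φ=-60.02090500°, λ=-103.32775300°, h=1399.3460 m

φ=-60.020905°, λ=-103.327753°, h=1399.346 m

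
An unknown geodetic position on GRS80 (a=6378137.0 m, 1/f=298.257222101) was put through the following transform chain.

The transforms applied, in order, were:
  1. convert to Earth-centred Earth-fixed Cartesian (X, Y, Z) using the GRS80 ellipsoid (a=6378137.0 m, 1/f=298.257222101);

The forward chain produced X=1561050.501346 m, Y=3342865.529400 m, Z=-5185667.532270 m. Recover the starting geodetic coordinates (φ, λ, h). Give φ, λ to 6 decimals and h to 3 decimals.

start: X=1561050.5013, Y=3342865.5294, Z=-5185667.5323 m
→ geod (Bowring, a=6378137.000): φ=-54.75125700°, λ=64.96837800°, h=264.1810 m

φ=-54.751257°, λ=64.968378°, h=264.181 m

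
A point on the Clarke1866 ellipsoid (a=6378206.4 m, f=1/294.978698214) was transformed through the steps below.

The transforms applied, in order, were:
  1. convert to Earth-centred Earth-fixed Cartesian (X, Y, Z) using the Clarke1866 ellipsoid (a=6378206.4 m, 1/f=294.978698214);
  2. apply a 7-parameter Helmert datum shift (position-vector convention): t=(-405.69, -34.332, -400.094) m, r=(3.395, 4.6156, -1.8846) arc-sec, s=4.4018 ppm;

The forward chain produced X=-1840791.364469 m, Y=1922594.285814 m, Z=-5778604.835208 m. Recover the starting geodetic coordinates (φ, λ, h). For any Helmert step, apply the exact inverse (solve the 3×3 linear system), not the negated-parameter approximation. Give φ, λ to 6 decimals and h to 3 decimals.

φ=-65.417887°, λ=133.747894°, h=1315.538 m

start: X=-1840791.3645, Y=1922594.2858, Z=-5778604.8352 m
→ Helmert⁻¹: X=-1840265.8388, Y=1922508.2340, Z=-5778252.1299
→ geod (Bowring, a=6378206.400): φ=-65.41788700°, λ=133.74789400°, h=1315.5380 m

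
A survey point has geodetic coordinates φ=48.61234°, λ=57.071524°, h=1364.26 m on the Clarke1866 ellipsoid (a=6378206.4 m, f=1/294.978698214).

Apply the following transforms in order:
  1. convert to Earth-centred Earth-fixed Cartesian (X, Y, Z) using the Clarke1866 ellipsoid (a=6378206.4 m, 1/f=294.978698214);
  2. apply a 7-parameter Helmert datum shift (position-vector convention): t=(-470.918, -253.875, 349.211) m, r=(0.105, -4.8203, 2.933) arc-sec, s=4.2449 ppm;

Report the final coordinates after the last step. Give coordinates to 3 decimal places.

start: φ=48.612340°, λ=57.071524°, h=1364.260 m
→ ECEF (a=6378206.400, f=1/294.978698214): X=2297170.1617, Y=3547017.7630, Z=4762985.2918
→ Helmert 7p (PV): X=2296547.2487, Y=3546809.1850, Z=4763410.2107

X=2296547.249 m, Y=3546809.185 m, Z=4763410.211 m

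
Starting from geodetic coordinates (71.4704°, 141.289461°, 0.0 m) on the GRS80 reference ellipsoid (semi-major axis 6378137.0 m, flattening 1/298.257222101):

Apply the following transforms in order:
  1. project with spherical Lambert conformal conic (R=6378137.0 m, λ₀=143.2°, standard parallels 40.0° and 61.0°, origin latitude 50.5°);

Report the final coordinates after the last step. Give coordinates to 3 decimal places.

start: φ=71.470400°, λ=141.289461°, h=0.000 m
→ lcc (R=6378137.0, λ₀=143.2°): E=-72099.4757, N=2354244.1386

E=-72099.476 m, N=2354244.139 m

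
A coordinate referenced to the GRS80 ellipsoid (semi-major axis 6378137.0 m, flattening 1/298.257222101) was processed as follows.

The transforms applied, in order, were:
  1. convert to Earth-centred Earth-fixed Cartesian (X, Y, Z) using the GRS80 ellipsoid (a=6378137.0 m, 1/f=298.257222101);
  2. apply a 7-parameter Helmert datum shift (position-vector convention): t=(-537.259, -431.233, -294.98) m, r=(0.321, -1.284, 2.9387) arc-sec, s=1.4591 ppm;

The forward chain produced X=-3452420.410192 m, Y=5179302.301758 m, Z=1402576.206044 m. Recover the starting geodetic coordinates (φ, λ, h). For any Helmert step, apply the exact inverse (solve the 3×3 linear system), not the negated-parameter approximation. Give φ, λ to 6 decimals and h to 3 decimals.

φ=12.783802°, λ=123.679427°, h=3580.786 m

start: X=-3452420.4102, Y=5179302.3018, Z=1402576.2060 m
→ Helmert⁻¹: X=-3451795.5842, Y=5179777.3387, Z=1402882.5655
→ geod (Bowring, a=6378137.000): φ=12.78380200°, λ=123.67942700°, h=3580.7860 m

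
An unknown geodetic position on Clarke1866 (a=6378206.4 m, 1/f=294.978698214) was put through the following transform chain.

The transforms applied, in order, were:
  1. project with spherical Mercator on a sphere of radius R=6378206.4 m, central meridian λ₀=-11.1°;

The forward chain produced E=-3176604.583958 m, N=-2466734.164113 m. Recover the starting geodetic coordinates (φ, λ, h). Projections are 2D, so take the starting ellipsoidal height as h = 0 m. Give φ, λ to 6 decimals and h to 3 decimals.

start: E=-3176604.5840, N=-2466734.1641 m
→ merc⁻¹: φ=-21.62622100°, λ=-39.63561400°

φ=-21.626221°, λ=-39.635614°, h=0.000 m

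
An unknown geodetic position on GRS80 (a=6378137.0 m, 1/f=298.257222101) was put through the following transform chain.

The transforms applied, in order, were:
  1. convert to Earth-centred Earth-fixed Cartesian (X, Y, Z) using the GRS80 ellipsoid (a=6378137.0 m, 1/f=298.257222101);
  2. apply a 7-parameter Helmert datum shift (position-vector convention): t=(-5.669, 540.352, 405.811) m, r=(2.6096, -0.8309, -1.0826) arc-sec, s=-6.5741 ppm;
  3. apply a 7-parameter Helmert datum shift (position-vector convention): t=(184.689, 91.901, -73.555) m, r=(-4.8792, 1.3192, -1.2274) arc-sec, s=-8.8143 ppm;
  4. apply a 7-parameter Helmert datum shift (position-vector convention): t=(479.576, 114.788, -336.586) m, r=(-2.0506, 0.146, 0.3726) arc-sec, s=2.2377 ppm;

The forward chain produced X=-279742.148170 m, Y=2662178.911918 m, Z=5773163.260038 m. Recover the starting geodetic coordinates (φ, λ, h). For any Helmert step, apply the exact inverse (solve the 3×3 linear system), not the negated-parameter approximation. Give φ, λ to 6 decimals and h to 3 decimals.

φ=65.277464°, λ=96.015517°, h=2843.077 m

start: X=-279742.1482, Y=2662178.9119, Z=5773163.2600 m
→ Helmert⁻¹: X=-280220.3751, Y=2662001.2753, Z=5773513.1929
→ Helmert⁻¹: X=-280460.3016, Y=2661794.5915, Z=5773698.8096
→ Helmert⁻¹: X=-280447.1880, Y=2661343.3050, Z=5773298.4122
→ geod (Bowring, a=6378137.000): φ=65.27746400°, λ=96.01551700°, h=2843.0770 m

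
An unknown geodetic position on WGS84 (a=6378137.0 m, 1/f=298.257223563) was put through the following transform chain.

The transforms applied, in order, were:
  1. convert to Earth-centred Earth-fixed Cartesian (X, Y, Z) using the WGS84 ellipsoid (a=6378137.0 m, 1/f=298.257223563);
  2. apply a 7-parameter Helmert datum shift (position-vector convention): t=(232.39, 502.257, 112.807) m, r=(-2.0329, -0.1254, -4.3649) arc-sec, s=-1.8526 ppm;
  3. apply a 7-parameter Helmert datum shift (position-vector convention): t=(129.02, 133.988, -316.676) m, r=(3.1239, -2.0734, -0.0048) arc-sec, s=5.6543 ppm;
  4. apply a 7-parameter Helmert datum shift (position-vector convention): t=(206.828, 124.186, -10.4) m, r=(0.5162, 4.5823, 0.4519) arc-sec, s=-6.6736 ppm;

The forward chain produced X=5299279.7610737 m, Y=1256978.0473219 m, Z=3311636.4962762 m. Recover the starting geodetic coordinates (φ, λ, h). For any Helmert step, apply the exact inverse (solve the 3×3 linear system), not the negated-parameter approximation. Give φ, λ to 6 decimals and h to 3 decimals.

start: X=5299279.7611, Y=1256978.0473, Z=3311636.4963 m
→ Helmert⁻¹: X=5299037.4775, Y=1256858.9277, Z=3311783.5730
→ Helmert⁻¹: X=5298911.7595, Y=1256768.1178, Z=3312009.2223
→ Helmert⁻¹: X=5298664.6130, Y=1256347.6751, Z=3311911.7118
→ geod (Bowring, a=6378137.000): φ=31.47840100°, λ=13.33887300°, h=1277.1090 m

φ=31.478401°, λ=13.338873°, h=1277.109 m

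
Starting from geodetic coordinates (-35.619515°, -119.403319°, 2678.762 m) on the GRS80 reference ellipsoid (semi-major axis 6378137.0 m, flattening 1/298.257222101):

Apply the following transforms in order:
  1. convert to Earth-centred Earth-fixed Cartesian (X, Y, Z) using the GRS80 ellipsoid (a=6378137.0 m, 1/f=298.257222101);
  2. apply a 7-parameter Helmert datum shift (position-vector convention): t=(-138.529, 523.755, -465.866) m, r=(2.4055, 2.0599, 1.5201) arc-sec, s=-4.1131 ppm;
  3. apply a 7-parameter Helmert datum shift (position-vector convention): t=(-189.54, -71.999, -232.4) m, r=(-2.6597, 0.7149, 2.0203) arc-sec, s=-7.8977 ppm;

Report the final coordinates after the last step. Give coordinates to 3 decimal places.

X=-2549734.510 m, Y=-4523500.922 m, Z=-3696129.471 m

start: φ=-35.619515°, λ=-119.403319°, h=2678.762 m
→ ECEF (a=6378137.000, f=1/298.257222101): X=-2549464.9917, Y=-4523958.6887, Z=-3695515.4597
→ Helmert 7p (PV): X=-2549596.6004, Y=-4523392.0172, Z=-3695993.4242
→ Helmert 7p (PV): X=-2549734.5096, Y=-4523500.9220, Z=-3696129.4709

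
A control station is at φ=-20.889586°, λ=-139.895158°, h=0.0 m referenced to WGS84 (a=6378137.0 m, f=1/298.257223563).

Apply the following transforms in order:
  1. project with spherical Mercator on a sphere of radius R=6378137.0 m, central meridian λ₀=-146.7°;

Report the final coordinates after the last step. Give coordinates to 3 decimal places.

start: φ=-20.889586°, λ=-139.895158°, h=0.000 m
→ merc (R=6378137.0, λ₀=-146.7°): E=757511.5464, N=-2378717.7572

E=757511.546 m, N=-2378717.757 m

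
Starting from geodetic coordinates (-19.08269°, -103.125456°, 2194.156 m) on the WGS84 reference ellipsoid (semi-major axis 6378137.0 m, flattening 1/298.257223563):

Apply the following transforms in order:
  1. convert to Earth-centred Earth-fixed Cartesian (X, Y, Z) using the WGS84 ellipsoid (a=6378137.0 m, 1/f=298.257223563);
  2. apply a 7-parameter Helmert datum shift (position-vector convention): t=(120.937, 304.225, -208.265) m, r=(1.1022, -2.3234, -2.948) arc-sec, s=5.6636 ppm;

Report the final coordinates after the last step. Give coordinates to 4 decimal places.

start: φ=-19.082690°, λ=-103.125456°, h=2194.156 m
→ ECEF (a=6378137.000, f=1/298.257223563): X=-1369742.4055, Y=-5874293.3873, Z=-2072719.1409
→ Helmert 7p (PV): X=-1369689.8363, Y=-5873991.7792, Z=-2072985.9642

X=-1369689.8363 m, Y=-5873991.7792 m, Z=-2072985.9642 m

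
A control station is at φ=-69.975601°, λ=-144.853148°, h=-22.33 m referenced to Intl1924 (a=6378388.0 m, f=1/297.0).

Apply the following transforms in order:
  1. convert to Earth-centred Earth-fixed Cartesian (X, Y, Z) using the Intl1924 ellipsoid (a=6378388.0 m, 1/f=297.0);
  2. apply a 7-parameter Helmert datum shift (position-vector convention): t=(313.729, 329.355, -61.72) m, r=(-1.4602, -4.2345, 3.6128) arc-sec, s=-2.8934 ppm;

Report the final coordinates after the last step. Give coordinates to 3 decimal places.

X=-1790737.539 m, Y=-1260807.299 m, Z=-5970299.689 m

start: φ=-69.975601°, λ=-144.853148°, h=-22.330 m
→ ECEF (a=6378388.000, f=1/297.0): X=-1791201.1033, Y=-1261066.6651, Z=-5970227.3986
→ Helmert 7p (PV): X=-1790737.5386, Y=-1260807.2993, Z=-5970299.6892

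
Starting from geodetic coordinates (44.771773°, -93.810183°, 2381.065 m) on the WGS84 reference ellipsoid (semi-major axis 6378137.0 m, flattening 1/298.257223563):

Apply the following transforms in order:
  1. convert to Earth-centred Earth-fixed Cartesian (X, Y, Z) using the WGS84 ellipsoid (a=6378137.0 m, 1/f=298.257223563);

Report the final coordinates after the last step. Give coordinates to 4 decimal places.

X=-301501.1937 m, Y=-4527151.0086 m, Z=4471055.5033 m

start: φ=44.771773°, λ=-93.810183°, h=2381.065 m
→ ECEF (a=6378137.000, f=1/298.257223563): X=-301501.1937, Y=-4527151.0086, Z=4471055.5033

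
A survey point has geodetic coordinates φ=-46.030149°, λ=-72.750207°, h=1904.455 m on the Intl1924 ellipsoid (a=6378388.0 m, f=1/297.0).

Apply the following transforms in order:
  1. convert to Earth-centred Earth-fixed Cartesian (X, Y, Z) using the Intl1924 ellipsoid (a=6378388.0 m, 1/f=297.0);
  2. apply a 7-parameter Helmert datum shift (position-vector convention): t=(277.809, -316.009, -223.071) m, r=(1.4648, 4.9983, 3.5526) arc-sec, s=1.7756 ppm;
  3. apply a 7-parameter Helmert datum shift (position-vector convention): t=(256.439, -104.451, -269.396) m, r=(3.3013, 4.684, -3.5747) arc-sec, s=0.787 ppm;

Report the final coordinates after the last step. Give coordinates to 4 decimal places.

X=1316192.3152 m, Y=-4238172.7314 m, Z=-4569692.5448 m

start: φ=-46.030149°, λ=-72.750207°, h=1904.455 m
→ ECEF (a=6378388.000, f=1/297.0): X=1315869.6358, Y=-4237846.8461, Z=-4569028.6679
→ Helmert 7p (PV): X=1316112.0530, Y=-4238115.2687, Z=-4569321.8338
→ Helmert 7p (PV): X=1316192.3152, Y=-4238172.7314, Z=-4569692.5448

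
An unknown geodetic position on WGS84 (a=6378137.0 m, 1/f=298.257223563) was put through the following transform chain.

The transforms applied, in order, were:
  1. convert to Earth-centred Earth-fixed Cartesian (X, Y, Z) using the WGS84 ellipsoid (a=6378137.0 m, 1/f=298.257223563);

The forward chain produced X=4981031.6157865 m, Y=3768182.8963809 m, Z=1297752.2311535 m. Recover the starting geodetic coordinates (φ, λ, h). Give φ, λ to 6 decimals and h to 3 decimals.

start: X=4981031.6158, Y=3768182.8964, Z=1297752.2312 m
→ geod (Bowring, a=6378137.000): φ=11.81478800°, λ=37.10774300°, h=1940.2780 m

φ=11.814788°, λ=37.107743°, h=1940.278 m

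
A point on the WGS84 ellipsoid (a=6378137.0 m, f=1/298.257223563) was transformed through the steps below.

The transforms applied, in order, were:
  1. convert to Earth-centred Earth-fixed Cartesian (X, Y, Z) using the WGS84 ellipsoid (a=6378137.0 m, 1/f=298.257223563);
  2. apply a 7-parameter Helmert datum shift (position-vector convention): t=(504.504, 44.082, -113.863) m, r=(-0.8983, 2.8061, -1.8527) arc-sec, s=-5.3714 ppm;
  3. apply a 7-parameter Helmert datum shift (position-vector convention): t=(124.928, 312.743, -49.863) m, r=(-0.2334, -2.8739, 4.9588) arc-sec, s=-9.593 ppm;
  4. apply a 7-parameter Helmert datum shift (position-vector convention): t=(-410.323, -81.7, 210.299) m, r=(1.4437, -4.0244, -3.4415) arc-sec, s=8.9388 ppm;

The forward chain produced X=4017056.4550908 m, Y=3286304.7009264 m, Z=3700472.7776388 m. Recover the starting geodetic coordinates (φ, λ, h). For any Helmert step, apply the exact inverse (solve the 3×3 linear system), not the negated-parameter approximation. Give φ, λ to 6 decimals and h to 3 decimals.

start: X=4017056.4551, Y=3286304.7009, Z=3700472.7776 m
→ Helmert⁻¹: X=4017448.2257, Y=3286449.9536, Z=3700128.0165
→ Helmert⁻¹: X=4017492.3910, Y=3286067.9635, Z=3700161.1181
→ Helmert⁻¹: X=4016929.6070, Y=3286061.4974, Z=3700363.8157
→ geod (Bowring, a=6378137.000): φ=35.67121600°, λ=39.28498700°, h=2995.6790 m

φ=35.671216°, λ=39.284987°, h=2995.679 m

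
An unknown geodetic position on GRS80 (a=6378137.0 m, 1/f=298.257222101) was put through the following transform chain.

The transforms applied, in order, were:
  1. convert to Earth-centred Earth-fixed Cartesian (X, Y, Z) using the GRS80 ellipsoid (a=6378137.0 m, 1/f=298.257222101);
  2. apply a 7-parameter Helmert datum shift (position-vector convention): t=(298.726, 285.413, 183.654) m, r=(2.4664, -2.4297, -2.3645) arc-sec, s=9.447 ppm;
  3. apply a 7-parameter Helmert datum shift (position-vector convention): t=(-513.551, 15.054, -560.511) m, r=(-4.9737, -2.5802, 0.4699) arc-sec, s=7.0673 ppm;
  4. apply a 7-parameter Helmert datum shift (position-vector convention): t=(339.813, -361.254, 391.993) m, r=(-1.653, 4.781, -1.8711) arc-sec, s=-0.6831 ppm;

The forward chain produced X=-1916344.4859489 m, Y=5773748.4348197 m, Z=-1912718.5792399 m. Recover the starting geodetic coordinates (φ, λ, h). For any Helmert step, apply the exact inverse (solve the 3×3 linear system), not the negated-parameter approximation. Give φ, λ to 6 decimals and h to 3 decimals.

start: X=-1916344.4859, Y=5773748.4348, Z=-1912718.5792 m
→ Helmert⁻¹: X=-1916693.6434, Y=5774111.5777, Z=-1913110.0325
→ Helmert⁻¹: X=-1916177.3182, Y=5774106.1954, Z=-1912372.8032
→ Helmert⁻¹: X=-1916546.6553, Y=5773721.3979, Z=-1912584.8524
→ geod (Bowring, a=6378137.000): φ=-17.56295800°, λ=108.36322700°, h=862.9430 m

φ=-17.562958°, λ=108.363227°, h=862.943 m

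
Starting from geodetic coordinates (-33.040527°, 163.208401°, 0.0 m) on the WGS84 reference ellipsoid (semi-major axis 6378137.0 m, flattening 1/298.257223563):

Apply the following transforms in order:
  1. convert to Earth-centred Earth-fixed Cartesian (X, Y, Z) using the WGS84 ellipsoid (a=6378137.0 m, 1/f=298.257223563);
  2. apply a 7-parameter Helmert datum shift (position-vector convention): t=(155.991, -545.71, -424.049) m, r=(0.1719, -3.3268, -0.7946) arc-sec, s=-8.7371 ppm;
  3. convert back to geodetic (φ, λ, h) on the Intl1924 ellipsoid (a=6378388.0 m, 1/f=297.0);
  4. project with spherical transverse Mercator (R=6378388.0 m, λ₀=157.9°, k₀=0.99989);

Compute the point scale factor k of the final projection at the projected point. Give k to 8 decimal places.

1.00291562

start: φ=-33.040527°, λ=163.208401°, h=0.000 m
→ ECEF (a=6378137.000, f=1/298.257223563): X=-5123825.1204, Y=1546154.2821, Z=-3457727.2970
→ Helmert 7p (PV): X=-5123562.6374, Y=1545617.6833, Z=-3458202.4873
→ geod (Bowring, a=6378388.000): φ=-33.04686839°, λ=163.21308916°, h=-305.3629 m
→ into tm (λ₀=157.9°): φ=-33.04686839°, λ−λ₀=5.31308916°
scale k = 1.00291562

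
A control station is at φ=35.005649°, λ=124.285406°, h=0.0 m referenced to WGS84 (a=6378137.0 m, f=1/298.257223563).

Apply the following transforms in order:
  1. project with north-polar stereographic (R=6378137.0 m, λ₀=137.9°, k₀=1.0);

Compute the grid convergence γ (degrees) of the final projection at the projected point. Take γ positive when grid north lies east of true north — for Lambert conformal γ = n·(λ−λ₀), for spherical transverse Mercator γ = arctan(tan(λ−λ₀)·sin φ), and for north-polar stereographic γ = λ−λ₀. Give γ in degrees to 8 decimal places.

-13.61459400

start: φ=35.005649°, λ=124.285406°, h=0.000 m
→ into stereo (λ₀=137.9°): φ=35.00564900°, λ−λ₀=-13.61459400°
convergence γ = -13.61459400°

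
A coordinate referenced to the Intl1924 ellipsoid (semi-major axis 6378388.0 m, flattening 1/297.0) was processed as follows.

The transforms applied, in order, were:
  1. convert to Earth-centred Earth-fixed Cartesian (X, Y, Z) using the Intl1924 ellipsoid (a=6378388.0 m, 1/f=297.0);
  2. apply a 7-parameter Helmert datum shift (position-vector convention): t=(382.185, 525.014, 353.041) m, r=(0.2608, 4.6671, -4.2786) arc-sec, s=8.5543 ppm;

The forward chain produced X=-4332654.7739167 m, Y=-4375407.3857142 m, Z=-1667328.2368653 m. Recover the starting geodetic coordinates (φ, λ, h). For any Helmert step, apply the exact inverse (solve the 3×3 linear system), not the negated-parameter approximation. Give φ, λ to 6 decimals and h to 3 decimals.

φ=-15.251146°, λ=-134.716344°, h=3090.984 m

start: X=-4332654.7739, Y=-4375407.3857, Z=-1667328.2369 m
→ Helmert⁻¹: X=-4332871.3850, Y=-4375986.9535, Z=-1667759.5179
→ geod (Bowring, a=6378388.000): φ=-15.25114600°, λ=-134.71634400°, h=3090.9840 m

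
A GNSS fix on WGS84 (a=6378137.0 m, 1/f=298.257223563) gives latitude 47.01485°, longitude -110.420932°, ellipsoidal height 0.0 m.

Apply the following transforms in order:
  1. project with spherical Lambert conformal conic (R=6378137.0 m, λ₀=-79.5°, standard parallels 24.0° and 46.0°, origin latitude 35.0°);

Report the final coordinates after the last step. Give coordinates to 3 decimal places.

start: φ=47.014850°, λ=-110.420932°, h=0.000 m
→ lcc (R=6378137.0, λ₀=-79.5°): E=-2317920.5406, N=1686301.8750

E=-2317920.541 m, N=1686301.875 m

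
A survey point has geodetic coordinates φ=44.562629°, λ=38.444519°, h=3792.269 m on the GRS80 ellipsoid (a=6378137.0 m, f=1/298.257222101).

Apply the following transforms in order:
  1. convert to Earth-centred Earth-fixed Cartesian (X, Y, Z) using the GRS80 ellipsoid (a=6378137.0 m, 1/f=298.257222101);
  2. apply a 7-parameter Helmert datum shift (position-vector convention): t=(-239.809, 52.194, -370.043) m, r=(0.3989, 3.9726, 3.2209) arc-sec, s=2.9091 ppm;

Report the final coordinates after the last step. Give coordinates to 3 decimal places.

start: φ=44.562629°, λ=38.444519°, h=3792.269 m
→ ECEF (a=6378137.000, f=1/298.257222101): X=3567155.7101, Y=2831808.4243, Z=4455510.3796
→ Helmert 7p (PV): X=3566967.8705, Y=2831915.9423, Z=4455090.0720

X=3566967.870 m, Y=2831915.942 m, Z=4455090.072 m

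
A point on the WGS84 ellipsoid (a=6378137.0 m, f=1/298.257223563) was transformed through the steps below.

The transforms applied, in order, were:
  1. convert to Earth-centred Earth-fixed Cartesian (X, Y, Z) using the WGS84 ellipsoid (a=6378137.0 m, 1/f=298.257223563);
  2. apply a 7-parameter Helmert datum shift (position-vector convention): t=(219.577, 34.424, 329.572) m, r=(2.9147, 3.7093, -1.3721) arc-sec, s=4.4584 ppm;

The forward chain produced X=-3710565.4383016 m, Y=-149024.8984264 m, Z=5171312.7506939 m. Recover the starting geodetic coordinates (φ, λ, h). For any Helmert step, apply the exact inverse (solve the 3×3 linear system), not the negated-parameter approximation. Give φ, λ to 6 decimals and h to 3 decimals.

start: X=-3710565.4383, Y=-149024.8984, Z=5171312.7507 m
→ Helmert⁻¹: X=-3710860.4692, Y=-149010.2738, Z=5170895.4970
→ geod (Bowring, a=6378137.000): φ=54.49534100°, λ=-177.70051300°, h=2378.9590 m

φ=54.495341°, λ=-177.700513°, h=2378.959 m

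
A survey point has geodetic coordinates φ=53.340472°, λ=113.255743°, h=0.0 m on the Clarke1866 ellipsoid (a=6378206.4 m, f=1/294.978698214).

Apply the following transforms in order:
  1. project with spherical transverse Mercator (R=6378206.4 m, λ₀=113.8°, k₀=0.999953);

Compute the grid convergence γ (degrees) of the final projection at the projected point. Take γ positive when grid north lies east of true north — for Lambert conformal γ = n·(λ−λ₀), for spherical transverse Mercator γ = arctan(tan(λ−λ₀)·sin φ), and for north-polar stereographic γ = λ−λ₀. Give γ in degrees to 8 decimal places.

-0.43660633

start: φ=53.340472°, λ=113.255743°, h=0.000 m
→ into tm (λ₀=113.8°): φ=53.34047200°, λ−λ₀=-0.54425700°
convergence γ = -0.43660633°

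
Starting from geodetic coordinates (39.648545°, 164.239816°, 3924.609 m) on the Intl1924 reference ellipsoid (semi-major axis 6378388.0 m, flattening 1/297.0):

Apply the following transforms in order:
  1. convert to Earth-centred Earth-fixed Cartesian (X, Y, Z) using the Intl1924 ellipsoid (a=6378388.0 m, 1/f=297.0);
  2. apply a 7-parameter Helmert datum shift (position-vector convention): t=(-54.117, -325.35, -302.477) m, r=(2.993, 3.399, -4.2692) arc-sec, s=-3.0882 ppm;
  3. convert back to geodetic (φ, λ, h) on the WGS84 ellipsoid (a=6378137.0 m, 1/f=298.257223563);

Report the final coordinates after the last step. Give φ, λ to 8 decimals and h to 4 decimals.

φ=39.64698592°, λ=164.24289459°, h=3898.2829 m

start: φ=39.648545°, λ=164.239816°, h=3924.609 m
→ ECEF (a=6378388.000, f=1/297.0): X=-4735949.5790, Y=1336584.7108, Z=4050587.4532
→ Helmert 7p (PV): X=-4735894.6576, Y=1336294.4802, Z=4050369.9042
→ geod (Bowring, a=6378137.000): φ=39.64698592°, λ=164.24289459°, h=3898.2829 m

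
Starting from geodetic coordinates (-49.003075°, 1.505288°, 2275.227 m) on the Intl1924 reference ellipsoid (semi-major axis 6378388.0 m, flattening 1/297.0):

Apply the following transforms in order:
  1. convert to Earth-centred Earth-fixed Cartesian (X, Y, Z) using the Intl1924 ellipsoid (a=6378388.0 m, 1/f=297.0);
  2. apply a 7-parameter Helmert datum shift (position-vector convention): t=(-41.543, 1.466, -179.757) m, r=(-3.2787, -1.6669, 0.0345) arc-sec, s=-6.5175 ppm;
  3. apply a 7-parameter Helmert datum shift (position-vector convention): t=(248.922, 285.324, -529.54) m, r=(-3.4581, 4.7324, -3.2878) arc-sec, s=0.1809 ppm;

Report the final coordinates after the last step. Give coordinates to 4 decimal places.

start: φ=-49.003075°, λ=1.505288°, h=2275.227 m
→ ECEF (a=6378388.000, f=1/297.0): X=4192421.0368, Y=110169.6059, Z=-4792591.1419
→ Helmert 7p (PV): X=4192390.8816, Y=110094.8745, Z=-4792707.5341
→ Helmert 7p (PV): X=4192532.3563, Y=110233.0416, Z=-4793335.9743

X=4192532.3563 m, Y=110233.0416 m, Z=-4793335.9743 m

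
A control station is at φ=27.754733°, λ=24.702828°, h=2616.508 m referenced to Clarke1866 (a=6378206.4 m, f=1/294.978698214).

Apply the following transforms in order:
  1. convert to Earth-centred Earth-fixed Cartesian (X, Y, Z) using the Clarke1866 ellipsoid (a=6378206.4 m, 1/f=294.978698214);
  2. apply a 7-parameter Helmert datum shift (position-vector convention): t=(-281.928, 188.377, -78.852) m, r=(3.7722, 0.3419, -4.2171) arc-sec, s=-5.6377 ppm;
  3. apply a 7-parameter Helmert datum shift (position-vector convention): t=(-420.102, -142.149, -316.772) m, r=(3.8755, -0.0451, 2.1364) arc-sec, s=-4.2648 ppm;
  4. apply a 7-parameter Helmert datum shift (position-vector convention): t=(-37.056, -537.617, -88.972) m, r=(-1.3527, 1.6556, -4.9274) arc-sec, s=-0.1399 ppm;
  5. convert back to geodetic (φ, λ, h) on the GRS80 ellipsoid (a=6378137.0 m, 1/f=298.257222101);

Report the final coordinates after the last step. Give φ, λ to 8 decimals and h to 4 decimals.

φ=27.75302271°, λ=24.69853733°, h=1568.9118 m

start: φ=27.754733°, λ=24.702828°, h=2616.508 m
→ ECEF (a=6378206.400, f=1/294.978698214): X=5133727.9420, Y=2361558.0356, Z=2953533.2680
→ Helmert 7p (PV): X=5133470.2493, Y=2361574.1256, Z=2953472.4436
→ Helmert 7p (PV): X=5133003.1482, Y=2361419.5826, Z=2953188.5694
→ Helmert 7p (PV): X=5133045.4894, Y=2360778.3816, Z=2953042.4975
→ geod (Bowring, a=6378137.000): φ=27.75302271°, λ=24.69853733°, h=1568.9118 m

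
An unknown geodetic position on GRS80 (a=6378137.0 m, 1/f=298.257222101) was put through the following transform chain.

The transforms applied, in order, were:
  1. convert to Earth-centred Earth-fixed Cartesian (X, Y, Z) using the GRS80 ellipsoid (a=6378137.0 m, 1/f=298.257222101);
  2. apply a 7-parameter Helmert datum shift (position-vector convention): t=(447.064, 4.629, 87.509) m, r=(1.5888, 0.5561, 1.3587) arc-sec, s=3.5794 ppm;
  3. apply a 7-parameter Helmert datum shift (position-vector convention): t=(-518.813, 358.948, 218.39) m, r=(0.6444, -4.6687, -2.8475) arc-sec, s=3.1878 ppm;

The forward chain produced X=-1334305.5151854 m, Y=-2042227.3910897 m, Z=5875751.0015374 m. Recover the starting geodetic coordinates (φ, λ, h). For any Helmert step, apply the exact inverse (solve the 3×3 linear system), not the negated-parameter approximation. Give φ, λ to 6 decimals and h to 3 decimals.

φ=67.586686°, λ=-123.150932°, h=1929.455 m

start: X=-1334305.5152, Y=-2042227.3911, Z=5875751.0015 m
→ Helmert⁻¹: X=-1333621.2623, Y=-2042579.8824, Z=5875550.4487
→ Helmert⁻¹: X=-1334092.8461, Y=-2042523.1554, Z=5875454.0454
→ geod (Bowring, a=6378137.000): φ=67.58668600°, λ=-123.15093200°, h=1929.4550 m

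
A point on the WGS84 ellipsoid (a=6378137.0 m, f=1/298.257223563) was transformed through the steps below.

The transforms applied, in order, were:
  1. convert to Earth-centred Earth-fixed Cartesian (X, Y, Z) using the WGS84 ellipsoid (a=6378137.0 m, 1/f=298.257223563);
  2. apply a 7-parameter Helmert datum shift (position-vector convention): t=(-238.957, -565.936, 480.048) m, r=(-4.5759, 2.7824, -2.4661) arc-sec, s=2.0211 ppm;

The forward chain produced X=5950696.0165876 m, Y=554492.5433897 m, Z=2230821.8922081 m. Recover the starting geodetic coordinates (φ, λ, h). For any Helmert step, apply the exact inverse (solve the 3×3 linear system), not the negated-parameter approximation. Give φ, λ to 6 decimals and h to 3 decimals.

start: X=5950696.0166, Y=554492.5434, Z=2230821.8922 m
→ Helmert⁻¹: X=5950886.2224, Y=555079.0251, Z=2230429.9249
→ geod (Bowring, a=6378137.000): φ=20.59119800°, λ=5.32894200°, h=3828.5850 m

φ=20.591198°, λ=5.328942°, h=3828.585 m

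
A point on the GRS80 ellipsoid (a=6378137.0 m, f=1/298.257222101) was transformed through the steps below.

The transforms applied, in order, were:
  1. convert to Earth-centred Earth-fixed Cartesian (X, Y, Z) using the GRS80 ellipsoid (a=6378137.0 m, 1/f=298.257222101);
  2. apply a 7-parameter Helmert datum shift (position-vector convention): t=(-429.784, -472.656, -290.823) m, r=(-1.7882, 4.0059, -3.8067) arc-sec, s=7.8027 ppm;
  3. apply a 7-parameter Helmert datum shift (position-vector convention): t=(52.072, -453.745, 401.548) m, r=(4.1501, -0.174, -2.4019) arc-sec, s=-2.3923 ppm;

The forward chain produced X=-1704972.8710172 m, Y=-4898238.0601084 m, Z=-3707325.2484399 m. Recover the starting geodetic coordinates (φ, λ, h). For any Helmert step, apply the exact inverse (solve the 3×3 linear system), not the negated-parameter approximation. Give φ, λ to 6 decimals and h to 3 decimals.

φ=-35.745286°, λ=-109.188750°, h=3596.942 m

start: X=-1704972.8710, Y=-4898238.0601, Z=-3707325.2484 m
→ Helmert⁻¹: X=-1704975.1150, Y=-4897890.4847, Z=-3707635.6814
→ Helmert⁻¹: X=-1704369.6461, Y=-4897378.9297, Z=-3707391.4897
→ geod (Bowring, a=6378137.000): φ=-35.74528600°, λ=-109.18875000°, h=3596.9420 m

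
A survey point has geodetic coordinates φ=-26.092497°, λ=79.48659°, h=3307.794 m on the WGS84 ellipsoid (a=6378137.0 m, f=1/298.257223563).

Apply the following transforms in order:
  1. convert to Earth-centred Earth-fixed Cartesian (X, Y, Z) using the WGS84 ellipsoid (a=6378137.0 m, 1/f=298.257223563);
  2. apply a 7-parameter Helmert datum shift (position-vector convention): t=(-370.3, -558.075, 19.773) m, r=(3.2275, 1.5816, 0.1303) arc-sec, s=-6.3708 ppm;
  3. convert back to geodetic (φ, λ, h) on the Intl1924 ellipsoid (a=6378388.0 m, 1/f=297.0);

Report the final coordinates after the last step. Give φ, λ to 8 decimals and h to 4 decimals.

φ=-26.09462845°, λ=79.48953637°, h=2471.4050 m

start: φ=-26.092497°, λ=79.486590°, h=3307.794 m
→ ECEF (a=6378137.000, f=1/298.257223563): X=1046402.8223, Y=5638519.0914, Z=-2789723.6575
→ Helmert 7p (PV): X=1046000.9030, Y=5637969.4071, Z=-2789605.9079
→ geod (Bowring, a=6378388.000): φ=-26.09462845°, λ=79.48953637°, h=2471.4050 m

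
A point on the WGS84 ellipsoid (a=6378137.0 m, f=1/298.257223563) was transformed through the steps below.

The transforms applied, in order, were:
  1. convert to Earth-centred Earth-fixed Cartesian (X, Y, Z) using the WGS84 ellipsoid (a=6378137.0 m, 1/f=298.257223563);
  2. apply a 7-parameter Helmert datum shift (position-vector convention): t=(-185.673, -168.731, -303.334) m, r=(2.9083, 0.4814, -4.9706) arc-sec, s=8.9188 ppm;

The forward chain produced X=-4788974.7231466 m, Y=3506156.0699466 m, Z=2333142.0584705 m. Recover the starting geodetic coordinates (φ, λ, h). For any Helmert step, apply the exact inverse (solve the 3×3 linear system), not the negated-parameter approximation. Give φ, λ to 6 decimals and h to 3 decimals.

φ=21.593130°, λ=143.789774°, h=2124.559 m

start: X=-4788974.7231, Y=3506156.0699, Z=2333142.0585 m
→ Helmert⁻¹: X=-4788836.2793, Y=3506211.0270, Z=2333363.9675
→ geod (Bowring, a=6378137.000): φ=21.59313000°, λ=143.78977400°, h=2124.5590 m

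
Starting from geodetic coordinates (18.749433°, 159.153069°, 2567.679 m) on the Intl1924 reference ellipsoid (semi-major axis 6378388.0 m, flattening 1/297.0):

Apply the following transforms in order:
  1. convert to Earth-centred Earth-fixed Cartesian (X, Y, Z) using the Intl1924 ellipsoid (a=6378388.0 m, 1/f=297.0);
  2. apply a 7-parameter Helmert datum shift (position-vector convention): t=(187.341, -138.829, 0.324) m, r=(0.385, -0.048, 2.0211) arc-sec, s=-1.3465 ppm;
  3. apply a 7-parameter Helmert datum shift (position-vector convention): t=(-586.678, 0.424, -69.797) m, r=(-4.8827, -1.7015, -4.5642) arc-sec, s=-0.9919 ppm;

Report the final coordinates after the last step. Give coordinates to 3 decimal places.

start: φ=18.749433°, λ=159.153069°, h=2567.679 m
→ ECEF (a=6378388.000, f=1/297.0): X=-5648735.9438, Y=2151049.6714, Z=2037955.9150
→ Helmert 7p (PV): X=-5648562.5482, Y=2150848.7927, Z=2037956.1954
→ Helmert 7p (PV): X=-5649112.8411, Y=2151020.3162, Z=2037786.8666

X=-5649112.841 m, Y=2151020.316 m, Z=2037786.867 m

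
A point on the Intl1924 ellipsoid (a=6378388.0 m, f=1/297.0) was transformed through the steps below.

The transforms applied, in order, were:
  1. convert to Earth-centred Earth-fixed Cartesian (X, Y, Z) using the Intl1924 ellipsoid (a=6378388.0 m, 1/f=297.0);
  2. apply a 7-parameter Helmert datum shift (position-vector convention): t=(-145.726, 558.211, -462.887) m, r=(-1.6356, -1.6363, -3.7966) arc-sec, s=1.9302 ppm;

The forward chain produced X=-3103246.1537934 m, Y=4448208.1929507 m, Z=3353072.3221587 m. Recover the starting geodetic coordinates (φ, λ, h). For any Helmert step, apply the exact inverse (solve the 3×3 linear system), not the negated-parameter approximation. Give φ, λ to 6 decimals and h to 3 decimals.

start: X=-3103246.1538, Y=4448208.1930, Z=3353072.3222 m
→ Helmert⁻¹: X=-3103149.6978, Y=4447557.6865, Z=3353588.6209
→ geod (Bowring, a=6378388.000): φ=31.90512600°, λ=124.90425000°, h=3848.0100 m

φ=31.905126°, λ=124.904250°, h=3848.010 m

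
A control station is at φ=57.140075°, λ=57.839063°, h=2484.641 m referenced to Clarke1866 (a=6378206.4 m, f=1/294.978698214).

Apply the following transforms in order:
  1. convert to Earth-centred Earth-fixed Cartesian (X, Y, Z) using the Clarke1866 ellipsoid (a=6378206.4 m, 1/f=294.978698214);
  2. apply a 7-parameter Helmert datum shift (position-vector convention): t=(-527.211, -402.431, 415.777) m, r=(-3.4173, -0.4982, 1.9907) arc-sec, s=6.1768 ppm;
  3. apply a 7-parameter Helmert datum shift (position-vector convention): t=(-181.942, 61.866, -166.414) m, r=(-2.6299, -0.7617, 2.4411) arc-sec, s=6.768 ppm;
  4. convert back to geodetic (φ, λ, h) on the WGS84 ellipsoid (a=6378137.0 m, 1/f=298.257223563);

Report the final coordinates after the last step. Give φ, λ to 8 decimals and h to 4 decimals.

start: φ=57.140075°, λ=57.839063°, h=2484.641 m
→ ECEF (a=6378206.400, f=1/294.978698214): X=1847277.5511, Y=2937867.0706, Z=5336266.5623
→ Helmert 7p (PV): X=1846720.5073, Y=2937589.0241, Z=5336671.0887
→ Helmert 7p (PV): X=1846496.5904, Y=2937760.6711, Z=5336510.1581
→ geod (Bowring, a=6378137.000): φ=57.14312529°, λ=57.84904458°, h=2316.5654 m

φ=57.14312529°, λ=57.84904458°, h=2316.5654 m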